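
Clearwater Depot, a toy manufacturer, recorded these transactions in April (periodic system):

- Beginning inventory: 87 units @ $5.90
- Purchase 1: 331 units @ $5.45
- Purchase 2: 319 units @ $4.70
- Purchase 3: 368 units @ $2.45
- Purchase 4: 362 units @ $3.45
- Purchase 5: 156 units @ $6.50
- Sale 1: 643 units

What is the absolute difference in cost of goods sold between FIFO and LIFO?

$805.60

FIFO COGS: 87 @ $5.90 + 331 @ $5.45 + 225 @ $4.70 = $3,374.75
LIFO COGS: 156 @ $6.50 + 362 @ $3.45 + 125 @ $2.45 = $2,569.15
Difference = |$3,374.75 − $2,569.15| = $805.60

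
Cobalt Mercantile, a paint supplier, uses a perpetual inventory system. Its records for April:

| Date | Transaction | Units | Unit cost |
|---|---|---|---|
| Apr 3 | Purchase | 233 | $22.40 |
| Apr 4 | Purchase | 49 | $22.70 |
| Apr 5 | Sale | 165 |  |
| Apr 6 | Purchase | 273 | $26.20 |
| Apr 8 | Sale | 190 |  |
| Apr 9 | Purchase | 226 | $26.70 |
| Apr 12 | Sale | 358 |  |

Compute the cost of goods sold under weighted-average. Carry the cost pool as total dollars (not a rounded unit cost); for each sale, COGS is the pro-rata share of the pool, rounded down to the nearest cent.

COGS = $17,754.55

After Apr 3: 233 on hand, pool $5,219.20 (≈ $22.4000 each)
After Apr 4: 282 on hand, pool $6,331.50 (≈ $22.4521 each)
Apr 5, sell 165: 165/282 × $6,331.50 → $3,704.60
After Apr 6: 390 on hand, pool $9,779.50 (≈ $25.0756 each)
Apr 8, sell 190: 190/390 × $9,779.50 → $4,764.37
After Apr 9: 426 on hand, pool $11,049.33 (≈ $25.9374 each)
Apr 12, sell 358: 358/426 × $11,049.33 → $9,285.58
Total COGS = $3,704.60 + $4,764.37 + $9,285.58 = $17,754.55
Ending inventory (cost pool remaining) = $1,763.75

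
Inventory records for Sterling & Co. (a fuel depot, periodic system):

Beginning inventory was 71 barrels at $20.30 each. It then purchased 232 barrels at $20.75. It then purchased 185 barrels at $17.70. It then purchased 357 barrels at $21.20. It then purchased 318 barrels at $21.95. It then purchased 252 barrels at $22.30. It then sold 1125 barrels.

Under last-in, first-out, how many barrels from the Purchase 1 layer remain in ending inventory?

Sale 1 (1125) [LIFO — newest first]: 252 @ $22.30 + 318 @ $21.95 + 357 @ $21.20 + 185 @ $17.70 + 13 @ $20.75 = $23,712.35
Ending inventory: 71 @ $20.30 + 219 @ $20.75 = $5,985.55

219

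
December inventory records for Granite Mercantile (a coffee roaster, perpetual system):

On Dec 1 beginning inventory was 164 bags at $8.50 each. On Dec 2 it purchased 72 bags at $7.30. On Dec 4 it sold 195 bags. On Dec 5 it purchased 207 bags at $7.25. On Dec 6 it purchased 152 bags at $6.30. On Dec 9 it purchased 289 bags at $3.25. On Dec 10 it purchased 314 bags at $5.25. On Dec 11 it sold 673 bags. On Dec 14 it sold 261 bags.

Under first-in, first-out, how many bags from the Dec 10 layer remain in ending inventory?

69

Dec 4, 195 sold [FIFO — oldest first]: 164 @ $8.50 + 31 @ $7.30 = $1,620.30
Dec 11, 673 sold [FIFO — oldest first]: 41 @ $7.30 + 207 @ $7.25 + 152 @ $6.30 + 273 @ $3.25 = $3,644.90
Dec 14, 261 sold [FIFO — oldest first]: 16 @ $3.25 + 245 @ $5.25 = $1,338.25
Total COGS = $1,620.30 + $3,644.90 + $1,338.25 = $6,603.45
Ending inventory: 69 @ $5.25 = $362.25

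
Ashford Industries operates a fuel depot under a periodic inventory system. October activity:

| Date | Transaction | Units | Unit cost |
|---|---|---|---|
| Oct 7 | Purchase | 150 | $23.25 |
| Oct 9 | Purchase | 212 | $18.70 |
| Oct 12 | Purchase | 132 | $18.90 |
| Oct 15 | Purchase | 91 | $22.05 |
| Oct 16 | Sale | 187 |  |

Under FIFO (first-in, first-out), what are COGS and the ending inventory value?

COGS = $4,179.40; ending inventory = $7,773.85

Oct 16, 187 sold [FIFO — oldest first]: 150 @ $23.25 + 37 @ $18.70 = $4,179.40
Ending inventory: 175 @ $18.70 + 132 @ $18.90 + 91 @ $22.05 = $7,773.85
Check: goods available $11,953.25 = COGS $4,179.40 + ending $7,773.85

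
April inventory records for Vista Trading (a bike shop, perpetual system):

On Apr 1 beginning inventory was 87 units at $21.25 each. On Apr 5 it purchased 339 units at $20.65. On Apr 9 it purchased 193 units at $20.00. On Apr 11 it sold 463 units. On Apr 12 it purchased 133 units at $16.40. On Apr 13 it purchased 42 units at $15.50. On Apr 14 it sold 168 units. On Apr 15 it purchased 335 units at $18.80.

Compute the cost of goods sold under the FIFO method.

COGS = $12,905.90

Apr 11, 463 sold [FIFO — oldest first]: 87 @ $21.25 + 339 @ $20.65 + 37 @ $20.00 = $9,589.10
Apr 14, 168 sold [FIFO — oldest first]: 156 @ $20.00 + 12 @ $16.40 = $3,316.80
Total COGS = $9,589.10 + $3,316.80 = $12,905.90
Ending inventory: 121 @ $16.40 + 42 @ $15.50 + 335 @ $18.80 = $8,933.40
Check: goods available $21,839.30 = COGS $12,905.90 + ending $8,933.40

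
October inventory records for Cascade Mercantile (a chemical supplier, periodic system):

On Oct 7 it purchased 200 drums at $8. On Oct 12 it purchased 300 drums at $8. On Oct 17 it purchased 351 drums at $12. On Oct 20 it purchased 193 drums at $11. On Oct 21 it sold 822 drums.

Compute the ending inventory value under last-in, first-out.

Oct 21, 822 sold [LIFO — newest first]: 193 @ $11 + 351 @ $12 + 278 @ $8 = $8,559
Ending inventory: 200 @ $8 + 22 @ $8 = $1,776

Ending inventory = $1,776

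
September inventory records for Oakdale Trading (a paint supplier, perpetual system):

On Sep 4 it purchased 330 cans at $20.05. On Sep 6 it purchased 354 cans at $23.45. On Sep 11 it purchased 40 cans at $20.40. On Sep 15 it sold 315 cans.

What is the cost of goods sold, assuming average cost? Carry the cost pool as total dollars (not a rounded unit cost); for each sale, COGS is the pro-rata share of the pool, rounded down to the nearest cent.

After Sep 4: 330 on hand, pool $6,616.50 (≈ $20.0500 each)
After Sep 6: 684 on hand, pool $14,917.80 (≈ $21.8096 each)
After Sep 11: 724 on hand, pool $15,733.80 (≈ $21.7318 each)
Sep 15, sell 315: 315/724 × $15,733.80 → $6,845.50
Ending inventory (cost pool remaining) = $8,888.30

COGS = $6,845.50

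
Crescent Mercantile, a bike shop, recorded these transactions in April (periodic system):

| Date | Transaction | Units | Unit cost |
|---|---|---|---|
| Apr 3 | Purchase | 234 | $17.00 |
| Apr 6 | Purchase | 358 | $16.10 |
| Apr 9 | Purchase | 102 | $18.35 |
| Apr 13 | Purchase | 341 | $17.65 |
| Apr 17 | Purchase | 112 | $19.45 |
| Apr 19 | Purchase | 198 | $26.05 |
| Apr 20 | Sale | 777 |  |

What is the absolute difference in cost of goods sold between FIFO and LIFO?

$2,534.60

FIFO COGS: 234 @ $17.00 + 358 @ $16.10 + 102 @ $18.35 + 83 @ $17.65 = $13,078.45
LIFO COGS: 198 @ $26.05 + 112 @ $19.45 + 341 @ $17.65 + 102 @ $18.35 + 24 @ $16.10 = $15,613.05
Difference = |$13,078.45 − $15,613.05| = $2,534.60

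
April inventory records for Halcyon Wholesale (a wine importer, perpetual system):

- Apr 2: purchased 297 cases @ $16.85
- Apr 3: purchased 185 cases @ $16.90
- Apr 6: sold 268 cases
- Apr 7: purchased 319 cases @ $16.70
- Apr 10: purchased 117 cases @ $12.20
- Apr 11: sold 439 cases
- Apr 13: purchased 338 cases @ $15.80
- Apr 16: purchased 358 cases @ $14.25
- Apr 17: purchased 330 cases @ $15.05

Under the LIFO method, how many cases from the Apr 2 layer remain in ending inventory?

Apr 6, 268 sold [LIFO — newest first]: 185 @ $16.90 + 83 @ $16.85 = $4,525.05
Apr 11, 439 sold [LIFO — newest first]: 117 @ $12.20 + 319 @ $16.70 + 3 @ $16.85 = $6,805.25
Total COGS = $4,525.05 + $6,805.25 = $11,330.30
Ending inventory: 211 @ $16.85 + 338 @ $15.80 + 358 @ $14.25 + 330 @ $15.05 = $18,963.75
Check: goods available $30,294.05 = COGS $11,330.30 + ending $18,963.75

211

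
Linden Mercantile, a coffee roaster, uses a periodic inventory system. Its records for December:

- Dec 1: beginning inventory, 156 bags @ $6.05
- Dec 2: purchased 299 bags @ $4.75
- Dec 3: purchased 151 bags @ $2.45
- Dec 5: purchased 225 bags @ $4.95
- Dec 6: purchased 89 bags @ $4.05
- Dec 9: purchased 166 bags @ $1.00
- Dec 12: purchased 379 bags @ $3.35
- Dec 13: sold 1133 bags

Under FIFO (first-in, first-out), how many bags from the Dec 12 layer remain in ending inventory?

Dec 13, 1133 sold [FIFO — oldest first]: 156 @ $6.05 + 299 @ $4.75 + 151 @ $2.45 + 225 @ $4.95 + 89 @ $4.05 + 166 @ $1.00 + 47 @ $3.35 = $4,531.65
Ending inventory: 332 @ $3.35 = $1,112.20
Check: goods available $5,643.85 = COGS $4,531.65 + ending $1,112.20

332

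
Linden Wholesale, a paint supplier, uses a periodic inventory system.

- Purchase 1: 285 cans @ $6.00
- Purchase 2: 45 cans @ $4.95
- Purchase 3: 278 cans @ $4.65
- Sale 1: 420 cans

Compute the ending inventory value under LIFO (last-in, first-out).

Sale 1 (420) [LIFO — newest first]: 278 @ $4.65 + 45 @ $4.95 + 97 @ $6.00 = $2,097.45
Ending inventory: 188 @ $6.00 = $1,128.00
Check: goods available $3,225.45 = COGS $2,097.45 + ending $1,128.00

Ending inventory = $1,128.00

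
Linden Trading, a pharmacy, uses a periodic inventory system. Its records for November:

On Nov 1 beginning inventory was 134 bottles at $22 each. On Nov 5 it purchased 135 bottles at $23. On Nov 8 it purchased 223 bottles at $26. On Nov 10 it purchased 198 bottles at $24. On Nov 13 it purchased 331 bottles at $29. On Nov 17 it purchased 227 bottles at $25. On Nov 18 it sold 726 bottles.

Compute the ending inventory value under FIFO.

Ending inventory = $14,230

Nov 18, 726 sold [FIFO — oldest first]: 134 @ $22 + 135 @ $23 + 223 @ $26 + 198 @ $24 + 36 @ $29 = $17,647
Ending inventory: 295 @ $29 + 227 @ $25 = $14,230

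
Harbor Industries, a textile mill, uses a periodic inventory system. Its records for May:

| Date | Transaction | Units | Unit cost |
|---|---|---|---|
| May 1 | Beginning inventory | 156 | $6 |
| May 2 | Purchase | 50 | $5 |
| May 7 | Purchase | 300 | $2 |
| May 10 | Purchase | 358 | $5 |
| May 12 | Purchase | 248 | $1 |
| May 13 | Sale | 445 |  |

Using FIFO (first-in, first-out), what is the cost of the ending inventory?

Ending inventory = $2,160

May 13, 445 sold [FIFO — oldest first]: 156 @ $6 + 50 @ $5 + 239 @ $2 = $1,664
Ending inventory: 61 @ $2 + 358 @ $5 + 248 @ $1 = $2,160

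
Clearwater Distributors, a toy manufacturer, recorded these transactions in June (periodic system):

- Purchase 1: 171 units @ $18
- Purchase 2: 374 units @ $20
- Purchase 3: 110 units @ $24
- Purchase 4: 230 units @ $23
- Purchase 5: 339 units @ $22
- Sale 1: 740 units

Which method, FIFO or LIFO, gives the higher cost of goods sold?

LIFO

FIFO COGS: 171 @ $18 + 374 @ $20 + 110 @ $24 + 85 @ $23 = $15,153
LIFO COGS: 339 @ $22 + 230 @ $23 + 110 @ $24 + 61 @ $20 = $16,608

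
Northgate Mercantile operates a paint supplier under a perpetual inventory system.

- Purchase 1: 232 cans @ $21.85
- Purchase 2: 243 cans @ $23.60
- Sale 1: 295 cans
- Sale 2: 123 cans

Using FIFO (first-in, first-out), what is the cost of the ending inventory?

Ending inventory = $1,345.20

Sale 1 (295) [FIFO — oldest first]: 232 @ $21.85 + 63 @ $23.60 = $6,556.00
Sale 2 (123) [FIFO — oldest first]: 123 @ $23.60 = $2,902.80
Total COGS = $6,556.00 + $2,902.80 = $9,458.80
Ending inventory: 57 @ $23.60 = $1,345.20
Check: goods available $10,804.00 = COGS $9,458.80 + ending $1,345.20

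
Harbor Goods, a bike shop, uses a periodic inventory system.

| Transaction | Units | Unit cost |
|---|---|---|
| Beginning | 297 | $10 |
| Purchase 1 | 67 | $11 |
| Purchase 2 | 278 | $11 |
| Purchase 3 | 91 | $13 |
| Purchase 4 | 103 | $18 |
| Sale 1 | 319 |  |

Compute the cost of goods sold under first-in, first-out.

COGS = $3,212

Sale 1 (319) [FIFO — oldest first]: 297 @ $10 + 22 @ $11 = $3,212
Ending inventory: 45 @ $11 + 278 @ $11 + 91 @ $13 + 103 @ $18 = $6,590
Check: goods available $9,802 = COGS $3,212 + ending $6,590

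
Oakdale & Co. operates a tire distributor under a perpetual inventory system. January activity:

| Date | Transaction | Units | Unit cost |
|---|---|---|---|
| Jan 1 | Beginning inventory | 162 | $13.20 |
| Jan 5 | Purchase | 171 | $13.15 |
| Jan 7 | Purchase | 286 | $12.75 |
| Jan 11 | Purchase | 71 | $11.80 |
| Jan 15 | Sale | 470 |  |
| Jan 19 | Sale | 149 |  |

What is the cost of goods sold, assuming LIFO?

Jan 15, 470 sold [LIFO — newest first]: 71 @ $11.80 + 286 @ $12.75 + 113 @ $13.15 = $5,970.25
Jan 19, 149 sold [LIFO — newest first]: 58 @ $13.15 + 91 @ $13.20 = $1,963.90
Total COGS = $5,970.25 + $1,963.90 = $7,934.15
Ending inventory: 71 @ $13.20 = $937.20

COGS = $7,934.15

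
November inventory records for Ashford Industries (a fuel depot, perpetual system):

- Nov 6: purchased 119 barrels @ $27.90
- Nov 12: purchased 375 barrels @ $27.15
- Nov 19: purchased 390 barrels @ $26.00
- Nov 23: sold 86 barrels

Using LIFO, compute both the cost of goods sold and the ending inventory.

Nov 23, 86 sold [LIFO — newest first]: 86 @ $26.00 = $2,236.00
Ending inventory: 119 @ $27.90 + 375 @ $27.15 + 304 @ $26.00 = $21,405.35

COGS = $2,236.00; ending inventory = $21,405.35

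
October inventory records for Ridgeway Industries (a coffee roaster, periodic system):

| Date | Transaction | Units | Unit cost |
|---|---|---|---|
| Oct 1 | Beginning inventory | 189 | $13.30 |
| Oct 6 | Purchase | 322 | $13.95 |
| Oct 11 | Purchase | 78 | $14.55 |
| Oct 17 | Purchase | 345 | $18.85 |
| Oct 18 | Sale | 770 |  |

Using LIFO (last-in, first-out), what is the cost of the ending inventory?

Oct 18, 770 sold [LIFO — newest first]: 345 @ $18.85 + 78 @ $14.55 + 322 @ $13.95 + 25 @ $13.30 = $12,462.55
Ending inventory: 164 @ $13.30 = $2,181.20
Check: goods available $14,643.75 = COGS $12,462.55 + ending $2,181.20

Ending inventory = $2,181.20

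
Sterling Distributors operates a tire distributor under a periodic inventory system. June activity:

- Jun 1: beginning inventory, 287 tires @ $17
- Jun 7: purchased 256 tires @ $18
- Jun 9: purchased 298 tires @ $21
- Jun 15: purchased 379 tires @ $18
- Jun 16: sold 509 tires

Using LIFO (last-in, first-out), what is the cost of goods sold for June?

COGS = $9,552

Jun 16, 509 sold [LIFO — newest first]: 379 @ $18 + 130 @ $21 = $9,552
Ending inventory: 287 @ $17 + 256 @ $18 + 168 @ $21 = $13,015
Check: goods available $22,567 = COGS $9,552 + ending $13,015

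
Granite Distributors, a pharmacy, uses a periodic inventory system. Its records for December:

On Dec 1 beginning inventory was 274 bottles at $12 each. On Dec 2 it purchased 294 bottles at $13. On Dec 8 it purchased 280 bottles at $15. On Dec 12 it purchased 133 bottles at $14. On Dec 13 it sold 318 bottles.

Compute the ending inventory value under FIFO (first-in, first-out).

Dec 13, 318 sold [FIFO — oldest first]: 274 @ $12 + 44 @ $13 = $3,860
Ending inventory: 250 @ $13 + 280 @ $15 + 133 @ $14 = $9,312

Ending inventory = $9,312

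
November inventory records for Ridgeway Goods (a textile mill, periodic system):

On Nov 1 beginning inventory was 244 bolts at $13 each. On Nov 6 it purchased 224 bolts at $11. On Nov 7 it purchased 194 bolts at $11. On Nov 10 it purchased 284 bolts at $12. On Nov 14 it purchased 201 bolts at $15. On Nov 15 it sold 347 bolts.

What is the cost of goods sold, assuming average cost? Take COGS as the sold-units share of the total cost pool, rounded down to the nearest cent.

Nov 15, sell 347: 347/1147 × $14,193.00 → $4,293.78
Ending inventory (cost pool remaining) = $9,899.22

COGS = $4,293.78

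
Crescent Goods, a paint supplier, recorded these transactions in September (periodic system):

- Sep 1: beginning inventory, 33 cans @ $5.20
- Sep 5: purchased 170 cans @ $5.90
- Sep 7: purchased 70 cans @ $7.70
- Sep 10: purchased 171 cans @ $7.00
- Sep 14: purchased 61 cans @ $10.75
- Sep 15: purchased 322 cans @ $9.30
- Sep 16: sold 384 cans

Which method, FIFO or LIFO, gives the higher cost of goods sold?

FIFO COGS: 33 @ $5.20 + 170 @ $5.90 + 70 @ $7.70 + 111 @ $7.00 = $2,490.60
LIFO COGS: 322 @ $9.30 + 61 @ $10.75 + 1 @ $7.00 = $3,657.35

LIFO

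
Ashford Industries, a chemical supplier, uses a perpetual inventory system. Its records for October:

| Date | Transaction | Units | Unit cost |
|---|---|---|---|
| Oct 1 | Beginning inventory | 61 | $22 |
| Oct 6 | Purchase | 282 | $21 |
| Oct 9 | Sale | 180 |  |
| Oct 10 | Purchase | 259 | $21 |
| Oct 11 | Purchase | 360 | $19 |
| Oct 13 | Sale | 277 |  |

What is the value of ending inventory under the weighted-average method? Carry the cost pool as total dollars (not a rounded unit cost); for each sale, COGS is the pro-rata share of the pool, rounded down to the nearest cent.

Ending inventory = $10,158.76

After Oct 1: 61 on hand, pool $1,342.00 (≈ $22.0000 each)
After Oct 6: 343 on hand, pool $7,264.00 (≈ $21.1778 each)
Oct 9, sell 180: 180/343 × $7,264.00 → $3,812.01
After Oct 10: 422 on hand, pool $8,890.99 (≈ $21.0687 each)
After Oct 11: 782 on hand, pool $15,730.99 (≈ $20.1164 each)
Oct 13, sell 277: 277/782 × $15,730.99 → $5,572.23
Total COGS = $3,812.01 + $5,572.23 = $9,384.24
Ending inventory (cost pool remaining) = $10,158.76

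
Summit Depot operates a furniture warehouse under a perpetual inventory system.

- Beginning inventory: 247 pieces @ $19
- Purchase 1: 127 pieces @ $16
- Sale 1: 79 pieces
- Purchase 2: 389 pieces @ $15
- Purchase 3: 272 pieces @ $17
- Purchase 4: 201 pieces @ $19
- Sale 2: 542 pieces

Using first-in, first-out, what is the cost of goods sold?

COGS = $10,430

Sale 1 (79) [FIFO — oldest first]: 79 @ $19 = $1,501
Sale 2 (542) [FIFO — oldest first]: 168 @ $19 + 127 @ $16 + 247 @ $15 = $8,929
Total COGS = $1,501 + $8,929 = $10,430
Ending inventory: 142 @ $15 + 272 @ $17 + 201 @ $19 = $10,573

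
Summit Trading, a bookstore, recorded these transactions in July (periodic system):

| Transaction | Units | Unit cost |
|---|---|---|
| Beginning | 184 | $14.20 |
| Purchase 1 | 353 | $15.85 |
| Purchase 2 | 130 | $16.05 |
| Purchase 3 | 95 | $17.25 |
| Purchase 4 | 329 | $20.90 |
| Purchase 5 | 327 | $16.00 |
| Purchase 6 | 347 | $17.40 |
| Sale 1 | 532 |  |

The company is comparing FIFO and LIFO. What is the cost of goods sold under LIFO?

FIFO COGS: 184 @ $14.20 + 348 @ $15.85 = $8,128.60
LIFO COGS: 347 @ $17.40 + 185 @ $16.00 = $8,997.80

COGS = $8,997.80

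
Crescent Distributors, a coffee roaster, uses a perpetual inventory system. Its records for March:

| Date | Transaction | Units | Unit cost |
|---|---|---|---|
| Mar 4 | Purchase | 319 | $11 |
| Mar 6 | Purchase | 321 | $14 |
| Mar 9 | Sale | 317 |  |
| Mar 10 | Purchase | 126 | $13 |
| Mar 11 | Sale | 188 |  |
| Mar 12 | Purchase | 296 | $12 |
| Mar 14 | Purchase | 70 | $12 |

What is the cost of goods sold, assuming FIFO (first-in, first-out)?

Mar 9, 317 sold [FIFO — oldest first]: 317 @ $11 = $3,487
Mar 11, 188 sold [FIFO — oldest first]: 2 @ $11 + 186 @ $14 = $2,626
Total COGS = $3,487 + $2,626 = $6,113
Ending inventory: 135 @ $14 + 126 @ $13 + 296 @ $12 + 70 @ $12 = $7,920

COGS = $6,113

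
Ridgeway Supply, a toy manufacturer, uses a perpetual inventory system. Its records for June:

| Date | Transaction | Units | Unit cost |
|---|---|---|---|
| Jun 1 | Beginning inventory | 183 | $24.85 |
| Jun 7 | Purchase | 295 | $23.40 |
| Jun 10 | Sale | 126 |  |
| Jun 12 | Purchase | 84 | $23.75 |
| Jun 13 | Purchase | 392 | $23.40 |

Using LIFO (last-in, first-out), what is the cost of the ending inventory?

Ending inventory = $19,669.95

Jun 10, 126 sold [LIFO — newest first]: 126 @ $23.40 = $2,948.40
Ending inventory: 183 @ $24.85 + 169 @ $23.40 + 84 @ $23.75 + 392 @ $23.40 = $19,669.95
Check: goods available $22,618.35 = COGS $2,948.40 + ending $19,669.95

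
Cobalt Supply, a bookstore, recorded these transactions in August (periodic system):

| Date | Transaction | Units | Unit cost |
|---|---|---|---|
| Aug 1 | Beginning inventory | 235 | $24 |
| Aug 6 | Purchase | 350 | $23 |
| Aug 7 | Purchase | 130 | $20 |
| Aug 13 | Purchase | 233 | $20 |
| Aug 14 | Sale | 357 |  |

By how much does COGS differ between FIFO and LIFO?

FIFO COGS: 235 @ $24 + 122 @ $23 = $8,446
LIFO COGS: 233 @ $20 + 124 @ $20 = $7,140
Difference = |$8,446 − $7,140| = $1,306

$1,306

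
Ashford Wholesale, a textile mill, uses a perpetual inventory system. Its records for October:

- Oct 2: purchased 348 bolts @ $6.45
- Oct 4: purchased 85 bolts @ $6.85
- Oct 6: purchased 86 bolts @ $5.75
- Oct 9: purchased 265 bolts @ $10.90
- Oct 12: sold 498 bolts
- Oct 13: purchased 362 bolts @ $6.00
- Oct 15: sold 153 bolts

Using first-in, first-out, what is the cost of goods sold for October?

COGS = $4,760.15

Oct 12, 498 sold [FIFO — oldest first]: 348 @ $6.45 + 85 @ $6.85 + 65 @ $5.75 = $3,200.60
Oct 15, 153 sold [FIFO — oldest first]: 21 @ $5.75 + 132 @ $10.90 = $1,559.55
Total COGS = $3,200.60 + $1,559.55 = $4,760.15
Ending inventory: 133 @ $10.90 + 362 @ $6.00 = $3,621.70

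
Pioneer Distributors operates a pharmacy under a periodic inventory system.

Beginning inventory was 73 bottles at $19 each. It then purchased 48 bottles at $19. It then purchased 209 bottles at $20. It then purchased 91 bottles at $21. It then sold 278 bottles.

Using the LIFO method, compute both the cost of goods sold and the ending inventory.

COGS = $5,651; ending inventory = $2,739

Sale 1 (278) [LIFO — newest first]: 91 @ $21 + 187 @ $20 = $5,651
Ending inventory: 73 @ $19 + 48 @ $19 + 22 @ $20 = $2,739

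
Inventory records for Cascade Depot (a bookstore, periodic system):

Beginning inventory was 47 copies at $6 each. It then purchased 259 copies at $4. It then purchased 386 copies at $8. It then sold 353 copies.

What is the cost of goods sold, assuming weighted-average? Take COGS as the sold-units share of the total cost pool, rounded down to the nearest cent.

COGS = $2,247.56

Sale 1, sell 353: 353/692 × $4,406.00 → $2,247.56
Ending inventory (cost pool remaining) = $2,158.44
Check: goods available $4,406.00 = COGS $2,247.56 + ending $2,158.44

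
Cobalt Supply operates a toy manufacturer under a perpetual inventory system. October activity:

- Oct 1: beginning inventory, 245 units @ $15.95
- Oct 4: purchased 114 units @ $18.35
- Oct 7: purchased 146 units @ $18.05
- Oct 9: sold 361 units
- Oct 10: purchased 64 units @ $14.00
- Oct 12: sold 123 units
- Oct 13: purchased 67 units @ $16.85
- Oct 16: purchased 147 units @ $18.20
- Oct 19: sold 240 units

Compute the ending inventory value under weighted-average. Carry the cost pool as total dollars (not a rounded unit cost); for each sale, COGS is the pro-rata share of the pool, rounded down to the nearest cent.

After Oct 1: 245 on hand, pool $3,907.75 (≈ $15.9500 each)
After Oct 4: 359 on hand, pool $5,999.65 (≈ $16.7121 each)
After Oct 7: 505 on hand, pool $8,634.95 (≈ $17.0989 each)
Oct 9, sell 361: 361/505 × $8,634.95 → $6,172.70
After Oct 10: 208 on hand, pool $3,358.25 (≈ $16.1454 each)
Oct 12, sell 123: 123/208 × $3,358.25 → $1,985.88
After Oct 13: 152 on hand, pool $2,501.32 (≈ $16.4561 each)
After Oct 16: 299 on hand, pool $5,176.72 (≈ $17.3134 each)
Oct 19, sell 240: 240/299 × $5,176.72 → $4,155.22
Total COGS = $6,172.70 + $1,985.88 + $4,155.22 = $12,313.80
Ending inventory (cost pool remaining) = $1,021.50
Check: goods available $13,335.30 = COGS $12,313.80 + ending $1,021.50

Ending inventory = $1,021.50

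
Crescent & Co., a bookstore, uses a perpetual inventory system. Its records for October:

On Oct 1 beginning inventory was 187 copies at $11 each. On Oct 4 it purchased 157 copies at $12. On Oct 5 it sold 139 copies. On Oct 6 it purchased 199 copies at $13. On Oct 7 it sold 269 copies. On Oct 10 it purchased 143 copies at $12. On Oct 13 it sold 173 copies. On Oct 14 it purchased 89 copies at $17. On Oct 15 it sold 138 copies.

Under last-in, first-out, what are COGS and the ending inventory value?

Oct 5, 139 sold [LIFO — newest first]: 139 @ $12 = $1,668
Oct 7, 269 sold [LIFO — newest first]: 199 @ $13 + 18 @ $12 + 52 @ $11 = $3,375
Oct 13, 173 sold [LIFO — newest first]: 143 @ $12 + 30 @ $11 = $2,046
Oct 15, 138 sold [LIFO — newest first]: 89 @ $17 + 49 @ $11 = $2,052
Total COGS = $1,668 + $3,375 + $2,046 + $2,052 = $9,141
Ending inventory: 56 @ $11 = $616

COGS = $9,141; ending inventory = $616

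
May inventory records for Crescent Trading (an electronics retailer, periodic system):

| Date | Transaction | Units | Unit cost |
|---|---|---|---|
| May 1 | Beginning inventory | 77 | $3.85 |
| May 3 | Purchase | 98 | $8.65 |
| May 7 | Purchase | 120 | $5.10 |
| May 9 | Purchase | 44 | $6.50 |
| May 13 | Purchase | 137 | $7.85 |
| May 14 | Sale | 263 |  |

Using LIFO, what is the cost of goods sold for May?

COGS = $1,779.65

May 14, 263 sold [LIFO — newest first]: 137 @ $7.85 + 44 @ $6.50 + 82 @ $5.10 = $1,779.65
Ending inventory: 77 @ $3.85 + 98 @ $8.65 + 38 @ $5.10 = $1,337.95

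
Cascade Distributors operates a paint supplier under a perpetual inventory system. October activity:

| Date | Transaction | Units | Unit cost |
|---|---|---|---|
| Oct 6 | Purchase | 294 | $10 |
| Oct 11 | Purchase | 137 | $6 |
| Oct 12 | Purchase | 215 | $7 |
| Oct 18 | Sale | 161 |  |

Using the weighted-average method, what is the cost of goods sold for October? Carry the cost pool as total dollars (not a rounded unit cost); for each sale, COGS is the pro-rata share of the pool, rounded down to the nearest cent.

After Oct 6: 294 on hand, pool $2,940.00 (≈ $10.0000 each)
After Oct 11: 431 on hand, pool $3,762.00 (≈ $8.7285 each)
After Oct 12: 646 on hand, pool $5,267.00 (≈ $8.1533 each)
Oct 18, sell 161: 161/646 × $5,267.00 → $1,312.67
Ending inventory (cost pool remaining) = $3,954.33

COGS = $1,312.67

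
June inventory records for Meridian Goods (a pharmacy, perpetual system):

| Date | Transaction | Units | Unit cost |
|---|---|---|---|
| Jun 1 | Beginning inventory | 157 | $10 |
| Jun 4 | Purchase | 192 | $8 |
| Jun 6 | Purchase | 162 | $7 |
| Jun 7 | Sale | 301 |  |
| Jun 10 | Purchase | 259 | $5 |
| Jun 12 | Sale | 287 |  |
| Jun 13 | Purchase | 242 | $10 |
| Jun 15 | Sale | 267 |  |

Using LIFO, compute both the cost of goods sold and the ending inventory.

Jun 7, 301 sold [LIFO — newest first]: 162 @ $7 + 139 @ $8 = $2,246
Jun 12, 287 sold [LIFO — newest first]: 259 @ $5 + 28 @ $8 = $1,519
Jun 15, 267 sold [LIFO — newest first]: 242 @ $10 + 25 @ $8 = $2,620
Total COGS = $2,246 + $1,519 + $2,620 = $6,385
Ending inventory: 157 @ $10 = $1,570

COGS = $6,385; ending inventory = $1,570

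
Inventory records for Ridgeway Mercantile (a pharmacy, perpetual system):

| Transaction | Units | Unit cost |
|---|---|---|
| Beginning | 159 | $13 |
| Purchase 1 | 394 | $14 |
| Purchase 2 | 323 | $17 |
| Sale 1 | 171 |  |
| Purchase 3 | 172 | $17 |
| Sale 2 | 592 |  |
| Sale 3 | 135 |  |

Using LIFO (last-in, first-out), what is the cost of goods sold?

COGS = $14,048

Sale 1 (171) [LIFO — newest first]: 171 @ $17 = $2,907
Sale 2 (592) [LIFO — newest first]: 172 @ $17 + 152 @ $17 + 268 @ $14 = $9,260
Sale 3 (135) [LIFO — newest first]: 126 @ $14 + 9 @ $13 = $1,881
Total COGS = $2,907 + $9,260 + $1,881 = $14,048
Ending inventory: 150 @ $13 = $1,950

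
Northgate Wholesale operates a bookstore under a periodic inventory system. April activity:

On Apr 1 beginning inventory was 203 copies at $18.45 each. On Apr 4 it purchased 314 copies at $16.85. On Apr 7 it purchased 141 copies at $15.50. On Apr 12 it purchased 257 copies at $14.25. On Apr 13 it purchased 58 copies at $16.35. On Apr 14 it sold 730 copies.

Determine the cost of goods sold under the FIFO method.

Apr 14, 730 sold [FIFO — oldest first]: 203 @ $18.45 + 314 @ $16.85 + 141 @ $15.50 + 72 @ $14.25 = $12,247.75
Ending inventory: 185 @ $14.25 + 58 @ $16.35 = $3,584.55
Check: goods available $15,832.30 = COGS $12,247.75 + ending $3,584.55

COGS = $12,247.75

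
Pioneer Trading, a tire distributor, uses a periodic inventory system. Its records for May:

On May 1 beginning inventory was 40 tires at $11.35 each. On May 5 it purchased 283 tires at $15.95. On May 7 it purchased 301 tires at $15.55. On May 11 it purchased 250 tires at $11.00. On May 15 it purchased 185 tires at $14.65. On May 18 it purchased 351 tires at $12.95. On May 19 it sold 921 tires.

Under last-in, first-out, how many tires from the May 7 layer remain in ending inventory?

May 19, 921 sold [LIFO — newest first]: 351 @ $12.95 + 185 @ $14.65 + 250 @ $11.00 + 135 @ $15.55 = $12,104.95
Ending inventory: 40 @ $11.35 + 283 @ $15.95 + 166 @ $15.55 = $7,549.15

166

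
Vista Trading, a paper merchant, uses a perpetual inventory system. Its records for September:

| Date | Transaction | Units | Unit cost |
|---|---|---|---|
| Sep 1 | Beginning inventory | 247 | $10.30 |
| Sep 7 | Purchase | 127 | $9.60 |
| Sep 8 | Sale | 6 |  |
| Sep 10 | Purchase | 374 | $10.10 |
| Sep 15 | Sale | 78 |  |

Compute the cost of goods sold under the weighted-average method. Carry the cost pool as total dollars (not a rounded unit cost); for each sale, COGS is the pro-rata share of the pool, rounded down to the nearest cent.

COGS = $846.71

After Sep 1: 247 on hand, pool $2,544.10 (≈ $10.3000 each)
After Sep 7: 374 on hand, pool $3,763.30 (≈ $10.0623 each)
Sep 8, sell 6: 6/374 × $3,763.30 → $60.37
After Sep 10: 742 on hand, pool $7,480.33 (≈ $10.0813 each)
Sep 15, sell 78: 78/742 × $7,480.33 → $786.34
Total COGS = $60.37 + $786.34 = $846.71
Ending inventory (cost pool remaining) = $6,693.99
Check: goods available $7,540.70 = COGS $846.71 + ending $6,693.99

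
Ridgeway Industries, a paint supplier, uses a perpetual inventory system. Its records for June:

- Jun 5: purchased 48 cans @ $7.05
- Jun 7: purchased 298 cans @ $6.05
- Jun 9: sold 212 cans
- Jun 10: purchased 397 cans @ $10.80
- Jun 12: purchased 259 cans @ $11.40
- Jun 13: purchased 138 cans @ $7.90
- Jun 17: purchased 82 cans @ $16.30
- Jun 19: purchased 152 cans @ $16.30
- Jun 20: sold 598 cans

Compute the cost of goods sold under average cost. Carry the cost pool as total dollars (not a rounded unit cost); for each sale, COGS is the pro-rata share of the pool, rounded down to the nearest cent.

After Jun 5: 48 on hand, pool $338.40 (≈ $7.0500 each)
After Jun 7: 346 on hand, pool $2,141.30 (≈ $6.1887 each)
Jun 9, sell 212: 212/346 × $2,141.30 → $1,312.01
After Jun 10: 531 on hand, pool $5,116.89 (≈ $9.6363 each)
After Jun 12: 790 on hand, pool $8,069.49 (≈ $10.2145 each)
After Jun 13: 928 on hand, pool $9,159.69 (≈ $9.8704 each)
After Jun 17: 1010 on hand, pool $10,496.29 (≈ $10.3924 each)
After Jun 19: 1162 on hand, pool $12,973.89 (≈ $11.1651 each)
Jun 20, sell 598: 598/1162 × $12,973.89 → $6,676.75
Total COGS = $1,312.01 + $6,676.75 = $7,988.76
Ending inventory (cost pool remaining) = $6,297.14
Check: goods available $14,285.90 = COGS $7,988.76 + ending $6,297.14

COGS = $7,988.76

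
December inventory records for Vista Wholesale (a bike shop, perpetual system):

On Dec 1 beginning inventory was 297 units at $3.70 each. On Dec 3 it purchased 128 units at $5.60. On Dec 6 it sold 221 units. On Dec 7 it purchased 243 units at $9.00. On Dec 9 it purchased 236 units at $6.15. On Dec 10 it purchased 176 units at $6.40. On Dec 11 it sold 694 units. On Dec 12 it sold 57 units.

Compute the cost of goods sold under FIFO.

COGS = $5,889.30

Dec 6, 221 sold [FIFO — oldest first]: 221 @ $3.70 = $817.70
Dec 11, 694 sold [FIFO — oldest first]: 76 @ $3.70 + 128 @ $5.60 + 243 @ $9.00 + 236 @ $6.15 + 11 @ $6.40 = $4,706.80
Dec 12, 57 sold [FIFO — oldest first]: 57 @ $6.40 = $364.80
Total COGS = $817.70 + $4,706.80 + $364.80 = $5,889.30
Ending inventory: 108 @ $6.40 = $691.20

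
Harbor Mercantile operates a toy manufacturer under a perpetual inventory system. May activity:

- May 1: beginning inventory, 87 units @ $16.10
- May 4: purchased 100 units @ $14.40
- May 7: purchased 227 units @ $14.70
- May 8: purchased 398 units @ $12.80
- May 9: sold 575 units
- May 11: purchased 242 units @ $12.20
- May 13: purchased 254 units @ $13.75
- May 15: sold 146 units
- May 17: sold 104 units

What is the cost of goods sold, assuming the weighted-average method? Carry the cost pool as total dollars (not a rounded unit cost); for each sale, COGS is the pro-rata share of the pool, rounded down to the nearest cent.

COGS = $11,302.22

After May 1: 87 on hand, pool $1,400.70 (≈ $16.1000 each)
After May 4: 187 on hand, pool $2,840.70 (≈ $15.1909 each)
After May 7: 414 on hand, pool $6,177.60 (≈ $14.9217 each)
After May 8: 812 on hand, pool $11,272.00 (≈ $13.8818 each)
May 9, sell 575: 575/812 × $11,272.00 → $7,982.01
After May 11: 479 on hand, pool $6,242.39 (≈ $13.0321 each)
After May 13: 733 on hand, pool $9,734.89 (≈ $13.2809 each)
May 15, sell 146: 146/733 × $9,734.89 → $1,939.00
May 17, sell 104: 104/587 × $7,795.89 → $1,381.21
Total COGS = $7,982.01 + $1,939.00 + $1,381.21 = $11,302.22
Ending inventory (cost pool remaining) = $6,414.68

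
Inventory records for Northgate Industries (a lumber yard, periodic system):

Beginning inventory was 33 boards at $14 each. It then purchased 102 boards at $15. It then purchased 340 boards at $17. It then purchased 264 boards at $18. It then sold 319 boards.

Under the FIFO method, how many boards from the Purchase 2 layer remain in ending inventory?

Sale 1 (319) [FIFO — oldest first]: 33 @ $14 + 102 @ $15 + 184 @ $17 = $5,120
Ending inventory: 156 @ $17 + 264 @ $18 = $7,404
Check: goods available $12,524 = COGS $5,120 + ending $7,404

156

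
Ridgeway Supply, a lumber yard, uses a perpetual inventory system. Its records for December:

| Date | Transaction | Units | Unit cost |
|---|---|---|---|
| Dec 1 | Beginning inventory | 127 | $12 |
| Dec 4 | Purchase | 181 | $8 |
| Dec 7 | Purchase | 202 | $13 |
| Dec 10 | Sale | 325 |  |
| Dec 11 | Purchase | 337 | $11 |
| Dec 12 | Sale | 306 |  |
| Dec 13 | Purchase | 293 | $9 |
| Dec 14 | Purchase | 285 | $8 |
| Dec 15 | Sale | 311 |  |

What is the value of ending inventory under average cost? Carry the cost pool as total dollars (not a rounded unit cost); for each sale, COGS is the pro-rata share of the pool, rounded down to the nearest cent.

Ending inventory = $4,435.33

After Dec 1: 127 on hand, pool $1,524.00 (≈ $12.0000 each)
After Dec 4: 308 on hand, pool $2,972.00 (≈ $9.6494 each)
After Dec 7: 510 on hand, pool $5,598.00 (≈ $10.9765 each)
Dec 10, sell 325: 325/510 × $5,598.00 → $3,567.35
After Dec 11: 522 on hand, pool $5,737.65 (≈ $10.9917 each)
Dec 12, sell 306: 306/522 × $5,737.65 → $3,363.45
After Dec 13: 509 on hand, pool $5,011.20 (≈ $9.8452 each)
After Dec 14: 794 on hand, pool $7,291.20 (≈ $9.1829 each)
Dec 15, sell 311: 311/794 × $7,291.20 → $2,855.87
Total COGS = $3,567.35 + $3,363.45 + $2,855.87 = $9,786.67
Ending inventory (cost pool remaining) = $4,435.33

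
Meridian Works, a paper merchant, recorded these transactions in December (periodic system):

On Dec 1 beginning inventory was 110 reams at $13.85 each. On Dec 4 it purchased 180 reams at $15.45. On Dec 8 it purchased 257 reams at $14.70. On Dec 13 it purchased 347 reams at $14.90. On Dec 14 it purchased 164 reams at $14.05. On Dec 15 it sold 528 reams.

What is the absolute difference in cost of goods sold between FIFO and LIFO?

$78.70

FIFO COGS: 110 @ $13.85 + 180 @ $15.45 + 238 @ $14.70 = $7,803.10
LIFO COGS: 164 @ $14.05 + 347 @ $14.90 + 17 @ $14.70 = $7,724.40
Difference = |$7,803.10 − $7,724.40| = $78.70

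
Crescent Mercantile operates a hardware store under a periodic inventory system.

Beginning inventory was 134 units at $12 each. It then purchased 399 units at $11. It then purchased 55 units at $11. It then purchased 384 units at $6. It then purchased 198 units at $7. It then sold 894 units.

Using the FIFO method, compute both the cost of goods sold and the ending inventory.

Sale 1 (894) [FIFO — oldest first]: 134 @ $12 + 399 @ $11 + 55 @ $11 + 306 @ $6 = $8,438
Ending inventory: 78 @ $6 + 198 @ $7 = $1,854

COGS = $8,438; ending inventory = $1,854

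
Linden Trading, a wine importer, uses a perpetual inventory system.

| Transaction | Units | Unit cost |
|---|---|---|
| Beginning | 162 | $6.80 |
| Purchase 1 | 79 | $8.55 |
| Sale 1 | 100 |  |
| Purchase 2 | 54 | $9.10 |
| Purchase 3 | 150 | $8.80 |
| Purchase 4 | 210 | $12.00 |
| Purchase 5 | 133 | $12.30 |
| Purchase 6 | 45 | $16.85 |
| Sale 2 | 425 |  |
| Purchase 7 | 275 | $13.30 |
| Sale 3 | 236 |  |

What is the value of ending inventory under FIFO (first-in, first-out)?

Ending inventory = $4,747.85

Sale 1 (100) [FIFO — oldest first]: 100 @ $6.80 = $680.00
Sale 2 (425) [FIFO — oldest first]: 62 @ $6.80 + 79 @ $8.55 + 54 @ $9.10 + 150 @ $8.80 + 80 @ $12.00 = $3,868.45
Sale 3 (236) [FIFO — oldest first]: 130 @ $12.00 + 106 @ $12.30 = $2,863.80
Total COGS = $680.00 + $3,868.45 + $2,863.80 = $7,412.25
Ending inventory: 27 @ $12.30 + 45 @ $16.85 + 275 @ $13.30 = $4,747.85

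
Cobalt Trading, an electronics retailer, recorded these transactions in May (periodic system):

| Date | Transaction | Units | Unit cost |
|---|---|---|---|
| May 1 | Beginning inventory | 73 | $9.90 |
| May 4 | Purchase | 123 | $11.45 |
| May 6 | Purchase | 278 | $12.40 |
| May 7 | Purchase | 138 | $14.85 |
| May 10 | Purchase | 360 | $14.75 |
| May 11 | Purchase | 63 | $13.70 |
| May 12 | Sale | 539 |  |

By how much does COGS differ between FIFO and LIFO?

FIFO COGS: 73 @ $9.90 + 123 @ $11.45 + 278 @ $12.40 + 65 @ $14.85 = $6,543.50
LIFO COGS: 63 @ $13.70 + 360 @ $14.75 + 116 @ $14.85 = $7,895.70
Difference = |$6,543.50 − $7,895.70| = $1,352.20

$1,352.20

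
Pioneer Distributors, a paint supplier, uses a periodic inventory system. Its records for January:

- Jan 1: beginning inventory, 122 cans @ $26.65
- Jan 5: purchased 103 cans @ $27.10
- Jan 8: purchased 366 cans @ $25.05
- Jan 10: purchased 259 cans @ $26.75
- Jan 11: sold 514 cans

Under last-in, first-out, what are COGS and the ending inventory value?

COGS = $13,316.00; ending inventory = $8,823.15

Jan 11, 514 sold [LIFO — newest first]: 259 @ $26.75 + 255 @ $25.05 = $13,316.00
Ending inventory: 122 @ $26.65 + 103 @ $27.10 + 111 @ $25.05 = $8,823.15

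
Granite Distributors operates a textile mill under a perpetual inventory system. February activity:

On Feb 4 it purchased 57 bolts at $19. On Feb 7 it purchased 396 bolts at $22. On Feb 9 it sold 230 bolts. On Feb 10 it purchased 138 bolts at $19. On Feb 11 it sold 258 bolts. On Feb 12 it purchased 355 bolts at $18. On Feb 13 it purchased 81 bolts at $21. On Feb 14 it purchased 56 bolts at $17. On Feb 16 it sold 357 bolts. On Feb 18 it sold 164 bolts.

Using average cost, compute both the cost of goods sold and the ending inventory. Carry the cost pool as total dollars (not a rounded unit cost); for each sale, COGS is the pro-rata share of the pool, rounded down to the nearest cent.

COGS = $20,071.17; ending inventory = $1,388.83

After Feb 4: 57 on hand, pool $1,083.00 (≈ $19.0000 each)
After Feb 7: 453 on hand, pool $9,795.00 (≈ $21.6225 each)
Feb 9, sell 230: 230/453 × $9,795.00 → $4,973.17
After Feb 10: 361 on hand, pool $7,443.83 (≈ $20.6200 each)
Feb 11, sell 258: 258/361 × $7,443.83 → $5,319.96
After Feb 12: 458 on hand, pool $8,513.87 (≈ $18.5892 each)
After Feb 13: 539 on hand, pool $10,214.87 (≈ $18.9515 each)
After Feb 14: 595 on hand, pool $11,166.87 (≈ $18.7678 each)
Feb 16, sell 357: 357/595 × $11,166.87 → $6,700.12
Feb 18, sell 164: 164/238 × $4,466.75 → $3,077.92
Total COGS = $4,973.17 + $5,319.96 + $6,700.12 + $3,077.92 = $20,071.17
Ending inventory (cost pool remaining) = $1,388.83
Check: goods available $21,460.00 = COGS $20,071.17 + ending $1,388.83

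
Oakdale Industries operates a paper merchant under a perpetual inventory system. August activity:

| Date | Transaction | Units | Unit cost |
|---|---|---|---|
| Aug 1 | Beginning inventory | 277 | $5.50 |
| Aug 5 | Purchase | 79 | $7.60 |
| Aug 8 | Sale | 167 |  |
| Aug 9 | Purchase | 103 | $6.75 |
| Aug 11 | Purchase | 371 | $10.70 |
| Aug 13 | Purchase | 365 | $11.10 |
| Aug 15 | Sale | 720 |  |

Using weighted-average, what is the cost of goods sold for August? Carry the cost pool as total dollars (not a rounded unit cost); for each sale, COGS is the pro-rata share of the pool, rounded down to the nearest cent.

After Aug 1: 277 on hand, pool $1,523.50 (≈ $5.5000 each)
After Aug 5: 356 on hand, pool $2,123.90 (≈ $5.9660 each)
Aug 8, sell 167: 167/356 × $2,123.90 → $996.32
After Aug 9: 292 on hand, pool $1,822.83 (≈ $6.2426 each)
After Aug 11: 663 on hand, pool $5,792.53 (≈ $8.7368 each)
After Aug 13: 1028 on hand, pool $9,844.03 (≈ $9.5759 each)
Aug 15, sell 720: 720/1028 × $9,844.03 → $6,894.65
Total COGS = $996.32 + $6,894.65 = $7,890.97
Ending inventory (cost pool remaining) = $2,949.38
Check: goods available $10,840.35 = COGS $7,890.97 + ending $2,949.38

COGS = $7,890.97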